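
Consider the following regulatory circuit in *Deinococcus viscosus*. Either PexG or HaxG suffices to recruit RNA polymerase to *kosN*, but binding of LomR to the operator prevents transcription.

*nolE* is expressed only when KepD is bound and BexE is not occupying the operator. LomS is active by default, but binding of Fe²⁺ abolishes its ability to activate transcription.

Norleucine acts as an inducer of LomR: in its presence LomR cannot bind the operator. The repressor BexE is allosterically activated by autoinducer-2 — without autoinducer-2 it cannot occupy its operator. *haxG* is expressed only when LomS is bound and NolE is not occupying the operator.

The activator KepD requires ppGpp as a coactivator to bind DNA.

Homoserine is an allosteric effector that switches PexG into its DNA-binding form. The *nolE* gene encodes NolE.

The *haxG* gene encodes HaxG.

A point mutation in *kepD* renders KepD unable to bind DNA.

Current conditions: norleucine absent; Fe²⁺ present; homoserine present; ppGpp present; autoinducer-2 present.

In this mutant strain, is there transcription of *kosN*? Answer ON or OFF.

Homoserine is present, so PexG is active.
Fe²⁺ is present, so LomS is inactive.
KepD is non-functional in this strain, so it has no effect.
Autoinducer-2 is present, so BexE is active.
With repressor BexE bound, *nolE* is not transcribed.
So NolE is not produced.
Required activator LomS is absent, so *haxG* is not transcribed.
So HaxG is not produced.
Norleucine is absent, so LomR is active.
With repressor LomR bound, *kosN* is not transcribed.

OFF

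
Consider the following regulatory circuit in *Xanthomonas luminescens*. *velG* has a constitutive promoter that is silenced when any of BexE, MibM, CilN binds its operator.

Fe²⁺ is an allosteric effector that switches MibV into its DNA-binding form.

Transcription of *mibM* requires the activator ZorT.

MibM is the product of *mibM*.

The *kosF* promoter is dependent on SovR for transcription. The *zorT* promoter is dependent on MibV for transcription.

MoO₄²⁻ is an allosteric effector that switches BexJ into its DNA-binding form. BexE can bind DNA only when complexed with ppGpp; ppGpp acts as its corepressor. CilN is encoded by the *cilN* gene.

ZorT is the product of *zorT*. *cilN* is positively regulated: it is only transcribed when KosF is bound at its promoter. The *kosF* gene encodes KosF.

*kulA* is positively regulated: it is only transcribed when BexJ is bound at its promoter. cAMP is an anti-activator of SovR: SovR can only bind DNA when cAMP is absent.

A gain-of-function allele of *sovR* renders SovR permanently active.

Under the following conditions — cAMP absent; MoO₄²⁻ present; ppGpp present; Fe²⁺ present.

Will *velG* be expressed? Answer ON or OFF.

OFF

ppGpp is present, so BexE is active.
Fe²⁺ is present, so MibV is active.
No repressor is bound and MibV is active, so *zorT* is transcribed.
So ZorT is produced and active.
No repressor is bound and ZorT is active, so *mibM* is transcribed.
So MibM is produced and active.
SovR is constitutively active in this strain.
No repressor is bound and SovR is active, so *kosF* is transcribed.
So KosF is produced and active.
No repressor is bound and KosF is active, so *cilN* is transcribed.
So CilN is produced and active.
With repressor BexE bound, *velG* is not transcribed.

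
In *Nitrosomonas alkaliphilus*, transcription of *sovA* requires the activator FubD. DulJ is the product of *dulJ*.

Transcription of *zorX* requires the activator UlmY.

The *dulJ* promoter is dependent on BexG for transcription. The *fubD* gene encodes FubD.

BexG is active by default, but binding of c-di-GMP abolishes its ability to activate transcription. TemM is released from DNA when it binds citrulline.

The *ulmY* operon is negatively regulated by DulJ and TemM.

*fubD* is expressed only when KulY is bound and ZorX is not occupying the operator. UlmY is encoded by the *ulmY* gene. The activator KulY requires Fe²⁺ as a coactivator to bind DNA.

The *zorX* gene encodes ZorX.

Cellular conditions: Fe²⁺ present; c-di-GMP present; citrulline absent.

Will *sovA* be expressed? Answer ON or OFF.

ON

c-di-GMP is present, so BexG is inactive.
Required activator BexG is absent, so *dulJ* is not transcribed.
So DulJ is not produced.
Citrulline is absent, so TemM is active.
With repressor TemM bound, *ulmY* is not transcribed.
So UlmY is not produced.
Required activator UlmY is absent, so *zorX* is not transcribed.
So ZorX is not produced.
Fe²⁺ is present, so KulY is active.
No repressor is bound and KulY is active, so *fubD* is transcribed.
So FubD is produced and active.
No repressor is bound and FubD is active, so *sovA* is transcribed.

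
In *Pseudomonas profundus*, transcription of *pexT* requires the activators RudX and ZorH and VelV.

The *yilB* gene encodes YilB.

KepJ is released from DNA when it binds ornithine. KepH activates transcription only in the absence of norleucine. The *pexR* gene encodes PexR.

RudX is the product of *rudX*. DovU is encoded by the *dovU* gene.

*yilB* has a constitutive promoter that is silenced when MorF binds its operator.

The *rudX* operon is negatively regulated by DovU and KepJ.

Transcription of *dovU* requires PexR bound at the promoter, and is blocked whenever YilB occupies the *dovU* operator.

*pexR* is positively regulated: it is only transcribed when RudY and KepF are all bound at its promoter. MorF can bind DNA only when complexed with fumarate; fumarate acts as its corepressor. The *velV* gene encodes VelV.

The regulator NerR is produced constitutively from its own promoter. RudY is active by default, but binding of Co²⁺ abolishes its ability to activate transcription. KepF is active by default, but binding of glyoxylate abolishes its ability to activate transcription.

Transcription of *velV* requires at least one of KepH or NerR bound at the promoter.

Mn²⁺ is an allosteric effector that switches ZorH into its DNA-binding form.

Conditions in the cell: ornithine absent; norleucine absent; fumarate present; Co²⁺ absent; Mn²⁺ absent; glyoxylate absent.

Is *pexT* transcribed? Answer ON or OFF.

Co²⁺ is absent, so RudY is active.
Glyoxylate is absent, so KepF is active.
No repressor is bound and RudY and KepF are active, so *pexR* is transcribed.
So PexR is produced and active.
Fumarate is present, so MorF is active.
With repressor MorF bound, *yilB* is not transcribed.
So YilB is not produced.
No repressor is bound and PexR is active, so *dovU* is transcribed.
So DovU is produced and active.
Ornithine is absent, so KepJ is active.
With repressor DovU bound, *rudX* is not transcribed.
So RudX is not produced.
Mn²⁺ is absent, so ZorH is inactive.
Norleucine is absent, so KepH is active.
NerR is produced constitutively and is active.
Activator KepH is present, so *velV* is transcribed.
So VelV is produced and active.
Required activator RudX is absent, so *pexT* is not transcribed.

OFF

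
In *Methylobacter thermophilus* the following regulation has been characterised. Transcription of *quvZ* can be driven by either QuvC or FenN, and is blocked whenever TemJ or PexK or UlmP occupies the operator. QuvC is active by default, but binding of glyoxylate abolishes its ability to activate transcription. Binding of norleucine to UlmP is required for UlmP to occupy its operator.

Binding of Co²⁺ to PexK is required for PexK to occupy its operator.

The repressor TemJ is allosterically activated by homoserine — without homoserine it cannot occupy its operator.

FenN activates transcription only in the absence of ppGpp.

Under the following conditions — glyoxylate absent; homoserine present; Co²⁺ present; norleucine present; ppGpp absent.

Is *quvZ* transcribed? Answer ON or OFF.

OFF

Homoserine is present, so TemJ is active.
Co²⁺ is present, so PexK is active.
Norleucine is present, so UlmP is active.
Glyoxylate is absent, so QuvC is active.
ppGpp is absent, so FenN is active.
With repressor TemJ bound, *quvZ* is not transcribed.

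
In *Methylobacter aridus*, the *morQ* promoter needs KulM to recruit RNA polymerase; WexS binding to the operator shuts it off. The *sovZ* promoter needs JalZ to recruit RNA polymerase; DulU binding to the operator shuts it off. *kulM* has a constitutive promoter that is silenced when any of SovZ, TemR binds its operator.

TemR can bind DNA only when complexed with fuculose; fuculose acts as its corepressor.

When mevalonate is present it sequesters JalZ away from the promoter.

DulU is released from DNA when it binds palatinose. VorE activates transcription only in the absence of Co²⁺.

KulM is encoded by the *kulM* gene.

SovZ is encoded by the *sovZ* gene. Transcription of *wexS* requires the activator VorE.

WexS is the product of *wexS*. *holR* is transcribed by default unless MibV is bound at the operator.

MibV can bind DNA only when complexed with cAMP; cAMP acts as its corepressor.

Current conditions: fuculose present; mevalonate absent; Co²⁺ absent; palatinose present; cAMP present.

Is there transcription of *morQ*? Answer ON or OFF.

Co²⁺ is absent, so VorE is active.
No repressor is bound and VorE is active, so *wexS* is transcribed.
So WexS is produced and active.
Palatinose is present, so DulU is inactive.
Mevalonate is absent, so JalZ is active.
No repressor is bound and JalZ is active, so *sovZ* is transcribed.
So SovZ is produced and active.
Fuculose is present, so TemR is active.
With repressor SovZ bound, *kulM* is not transcribed.
So KulM is not produced.
With repressor WexS bound, *morQ* is not transcribed.

OFF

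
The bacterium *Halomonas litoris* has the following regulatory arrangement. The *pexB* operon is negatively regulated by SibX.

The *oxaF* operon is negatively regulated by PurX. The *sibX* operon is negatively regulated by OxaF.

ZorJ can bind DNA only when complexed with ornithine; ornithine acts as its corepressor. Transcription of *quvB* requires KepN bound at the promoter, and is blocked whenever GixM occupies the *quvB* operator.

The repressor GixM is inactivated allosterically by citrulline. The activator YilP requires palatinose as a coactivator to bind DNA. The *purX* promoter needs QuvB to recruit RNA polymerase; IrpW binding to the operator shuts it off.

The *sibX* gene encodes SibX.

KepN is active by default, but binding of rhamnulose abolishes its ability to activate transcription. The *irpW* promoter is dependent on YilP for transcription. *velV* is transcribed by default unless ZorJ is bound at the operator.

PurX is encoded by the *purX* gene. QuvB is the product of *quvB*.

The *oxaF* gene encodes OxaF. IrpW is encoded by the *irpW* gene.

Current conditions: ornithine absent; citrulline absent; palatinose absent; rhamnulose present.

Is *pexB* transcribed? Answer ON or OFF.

Rhamnulose is present, so KepN is inactive.
Citrulline is absent, so GixM is active.
With repressor GixM bound, *quvB* is not transcribed.
So QuvB is not produced.
Palatinose is absent, so YilP is inactive.
Required activator YilP is absent, so *irpW* is not transcribed.
So IrpW is not produced.
Required activator QuvB is absent, so *purX* is not transcribed.
So PurX is not produced.
With no repressor bound, *oxaF* is transcribed.
So OxaF is produced and active.
With repressor OxaF bound, *sibX* is not transcribed.
So SibX is not produced.
With no repressor bound, *pexB* is transcribed.

ON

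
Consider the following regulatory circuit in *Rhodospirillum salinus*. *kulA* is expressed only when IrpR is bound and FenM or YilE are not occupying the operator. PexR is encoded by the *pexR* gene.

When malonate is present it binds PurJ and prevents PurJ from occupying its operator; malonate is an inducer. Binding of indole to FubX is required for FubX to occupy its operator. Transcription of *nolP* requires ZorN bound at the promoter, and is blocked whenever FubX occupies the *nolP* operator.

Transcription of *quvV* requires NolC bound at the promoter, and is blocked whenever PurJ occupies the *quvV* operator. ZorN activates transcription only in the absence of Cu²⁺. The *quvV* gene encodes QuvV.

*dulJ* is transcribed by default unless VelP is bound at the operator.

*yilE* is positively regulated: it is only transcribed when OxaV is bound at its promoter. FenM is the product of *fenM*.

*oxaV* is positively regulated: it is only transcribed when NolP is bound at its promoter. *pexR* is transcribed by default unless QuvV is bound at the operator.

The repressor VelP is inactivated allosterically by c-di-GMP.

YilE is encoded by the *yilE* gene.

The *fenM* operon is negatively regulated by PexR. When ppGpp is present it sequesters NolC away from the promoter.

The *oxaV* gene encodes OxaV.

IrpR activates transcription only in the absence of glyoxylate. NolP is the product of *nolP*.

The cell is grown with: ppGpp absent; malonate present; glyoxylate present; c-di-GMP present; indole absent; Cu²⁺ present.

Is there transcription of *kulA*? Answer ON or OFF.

OFF

Glyoxylate is present, so IrpR is inactive.
Malonate is present, so PurJ is inactive.
ppGpp is absent, so NolC is active.
No repressor is bound and NolC is active, so *quvV* is transcribed.
So QuvV is produced and active.
With repressor QuvV bound, *pexR* is not transcribed.
So PexR is not produced.
With no repressor bound, *fenM* is transcribed.
So FenM is produced and active.
Cu²⁺ is present, so ZorN is inactive.
Indole is absent, so FubX is inactive.
Required activator ZorN is absent, so *nolP* is not transcribed.
So NolP is not produced.
Required activator NolP is absent, so *oxaV* is not transcribed.
So OxaV is not produced.
Required activator OxaV is absent, so *yilE* is not transcribed.
So YilE is not produced.
With repressor FenM bound, *kulA* is not transcribed.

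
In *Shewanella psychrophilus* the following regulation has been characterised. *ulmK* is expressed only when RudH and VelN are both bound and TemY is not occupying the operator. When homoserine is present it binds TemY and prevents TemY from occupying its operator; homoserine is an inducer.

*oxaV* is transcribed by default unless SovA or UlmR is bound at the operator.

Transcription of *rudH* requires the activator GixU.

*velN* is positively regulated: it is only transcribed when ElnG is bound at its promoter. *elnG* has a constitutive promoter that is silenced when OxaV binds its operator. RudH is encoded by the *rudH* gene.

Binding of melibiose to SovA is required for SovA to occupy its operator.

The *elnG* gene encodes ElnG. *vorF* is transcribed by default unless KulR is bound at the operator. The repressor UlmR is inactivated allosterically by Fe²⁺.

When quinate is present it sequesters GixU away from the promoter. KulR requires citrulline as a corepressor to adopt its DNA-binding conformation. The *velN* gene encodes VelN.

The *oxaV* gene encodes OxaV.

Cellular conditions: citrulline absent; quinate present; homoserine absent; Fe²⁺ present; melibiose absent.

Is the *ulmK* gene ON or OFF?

OFF

Quinate is present, so GixU is inactive.
Required activator GixU is absent, so *rudH* is not transcribed.
So RudH is not produced.
Melibiose is absent, so SovA is inactive.
Fe²⁺ is present, so UlmR is inactive.
With no repressor bound, *oxaV* is transcribed.
So OxaV is produced and active.
With repressor OxaV bound, *elnG* is not transcribed.
So ElnG is not produced.
Required activator ElnG is absent, so *velN* is not transcribed.
So VelN is not produced.
Homoserine is absent, so TemY is active.
With repressor TemY bound, *ulmK* is not transcribed.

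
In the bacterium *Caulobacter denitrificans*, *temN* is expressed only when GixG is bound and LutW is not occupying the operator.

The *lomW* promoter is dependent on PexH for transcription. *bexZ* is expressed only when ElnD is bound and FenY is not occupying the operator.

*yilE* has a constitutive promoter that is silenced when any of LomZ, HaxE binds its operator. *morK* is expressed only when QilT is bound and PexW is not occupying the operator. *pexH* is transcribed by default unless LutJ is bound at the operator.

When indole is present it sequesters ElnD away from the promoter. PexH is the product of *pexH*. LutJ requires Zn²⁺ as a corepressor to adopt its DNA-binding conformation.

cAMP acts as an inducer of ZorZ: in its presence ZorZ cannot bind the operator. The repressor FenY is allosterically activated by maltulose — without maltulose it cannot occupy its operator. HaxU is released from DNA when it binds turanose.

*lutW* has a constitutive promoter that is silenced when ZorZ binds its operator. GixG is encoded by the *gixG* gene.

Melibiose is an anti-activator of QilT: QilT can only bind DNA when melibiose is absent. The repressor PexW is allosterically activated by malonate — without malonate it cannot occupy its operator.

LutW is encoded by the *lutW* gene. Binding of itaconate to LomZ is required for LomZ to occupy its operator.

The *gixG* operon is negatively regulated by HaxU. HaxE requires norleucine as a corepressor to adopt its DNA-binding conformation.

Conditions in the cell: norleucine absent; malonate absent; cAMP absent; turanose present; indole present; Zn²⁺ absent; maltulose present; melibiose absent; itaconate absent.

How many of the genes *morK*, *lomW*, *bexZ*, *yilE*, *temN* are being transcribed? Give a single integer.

Malonate is absent, so PexW is inactive.
Melibiose is absent, so QilT is active.
No repressor is bound and QilT is active, so *morK* is transcribed.
→ *morK* is ON.
Zn²⁺ is absent, so LutJ is inactive.
With no repressor bound, *pexH* is transcribed.
So PexH is produced and active.
No repressor is bound and PexH is active, so *lomW* is transcribed.
→ *lomW* is ON.
Indole is present, so ElnD is inactive.
Maltulose is present, so FenY is active.
With repressor FenY bound, *bexZ* is not transcribed.
→ *bexZ* is OFF.
Itaconate is absent, so LomZ is inactive.
Norleucine is absent, so HaxE is inactive.
With no repressor bound, *yilE* is transcribed.
→ *yilE* is ON.
cAMP is absent, so ZorZ is active.
With repressor ZorZ bound, *lutW* is not transcribed.
So LutW is not produced.
Turanose is present, so HaxU is inactive.
With no repressor bound, *gixG* is transcribed.
So GixG is produced and active.
No repressor is bound and GixG is active, so *temN* is transcribed.
→ *temN* is ON.
4 of the 5 genes are transcribed.

4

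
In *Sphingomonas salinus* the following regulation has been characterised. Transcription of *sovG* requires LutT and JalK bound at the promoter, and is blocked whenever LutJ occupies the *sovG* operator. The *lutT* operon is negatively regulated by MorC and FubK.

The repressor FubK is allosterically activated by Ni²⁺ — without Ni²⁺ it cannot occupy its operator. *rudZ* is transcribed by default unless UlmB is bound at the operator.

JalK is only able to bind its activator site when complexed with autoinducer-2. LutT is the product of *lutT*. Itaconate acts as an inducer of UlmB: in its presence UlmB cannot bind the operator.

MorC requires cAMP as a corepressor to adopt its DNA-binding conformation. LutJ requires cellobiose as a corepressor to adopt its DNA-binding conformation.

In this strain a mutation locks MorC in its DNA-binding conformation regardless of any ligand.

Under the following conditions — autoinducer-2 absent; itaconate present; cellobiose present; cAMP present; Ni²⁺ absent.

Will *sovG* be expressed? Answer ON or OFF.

OFF

MorC is constitutively active in this strain.
Ni²⁺ is absent, so FubK is inactive.
With repressor MorC bound, *lutT* is not transcribed.
So LutT is not produced.
Autoinducer-2 is absent, so JalK is inactive.
Cellobiose is present, so LutJ is active.
With repressor LutJ bound, *sovG* is not transcribed.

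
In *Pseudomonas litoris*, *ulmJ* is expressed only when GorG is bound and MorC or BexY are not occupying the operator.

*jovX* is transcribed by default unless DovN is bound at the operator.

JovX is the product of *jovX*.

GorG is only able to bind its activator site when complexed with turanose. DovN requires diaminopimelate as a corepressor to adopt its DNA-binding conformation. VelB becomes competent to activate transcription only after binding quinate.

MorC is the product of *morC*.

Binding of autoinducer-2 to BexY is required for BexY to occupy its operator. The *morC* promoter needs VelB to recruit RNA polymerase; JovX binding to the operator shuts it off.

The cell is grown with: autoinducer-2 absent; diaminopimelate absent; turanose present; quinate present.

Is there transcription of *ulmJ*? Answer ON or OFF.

ON

Quinate is present, so VelB is active.
Diaminopimelate is absent, so DovN is inactive.
With no repressor bound, *jovX* is transcribed.
So JovX is produced and active.
With repressor JovX bound, *morC* is not transcribed.
So MorC is not produced.
Turanose is present, so GorG is active.
Autoinducer-2 is absent, so BexY is inactive.
No repressor is bound and GorG is active, so *ulmJ* is transcribed.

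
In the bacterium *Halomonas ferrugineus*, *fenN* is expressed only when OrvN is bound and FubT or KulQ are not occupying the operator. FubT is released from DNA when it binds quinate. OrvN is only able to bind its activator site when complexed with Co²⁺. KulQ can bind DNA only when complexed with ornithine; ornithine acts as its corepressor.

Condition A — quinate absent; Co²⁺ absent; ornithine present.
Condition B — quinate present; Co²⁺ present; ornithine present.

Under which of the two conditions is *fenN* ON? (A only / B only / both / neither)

neither

Condition A:
Quinate is absent, so FubT is active.
Co²⁺ is absent, so OrvN is inactive.
Ornithine is present, so KulQ is active.
With repressor FubT bound, *fenN* is not transcribed.
→ *fenN* is OFF in A.
Condition B:
Quinate is present, so FubT is inactive.
Co²⁺ is present, so OrvN is active.
Ornithine is present, so KulQ is active.
With repressor KulQ bound, *fenN* is not transcribed.
→ *fenN* is OFF in B.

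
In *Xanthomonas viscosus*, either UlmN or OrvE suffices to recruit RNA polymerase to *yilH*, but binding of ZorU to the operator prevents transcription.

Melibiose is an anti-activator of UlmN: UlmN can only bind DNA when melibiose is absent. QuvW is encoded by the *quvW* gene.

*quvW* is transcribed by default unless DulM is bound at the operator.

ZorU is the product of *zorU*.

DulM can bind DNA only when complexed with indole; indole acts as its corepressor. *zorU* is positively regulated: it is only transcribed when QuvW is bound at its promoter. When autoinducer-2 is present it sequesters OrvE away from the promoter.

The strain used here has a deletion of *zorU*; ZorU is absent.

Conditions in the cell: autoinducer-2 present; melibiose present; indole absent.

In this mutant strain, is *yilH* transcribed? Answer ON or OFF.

OFF

Melibiose is present, so UlmN is inactive.
Autoinducer-2 is present, so OrvE is inactive.
ZorU is non-functional in this strain, so it has no effect.
No activator is available at the *yilH* promoter, so *yilH* is not transcribed.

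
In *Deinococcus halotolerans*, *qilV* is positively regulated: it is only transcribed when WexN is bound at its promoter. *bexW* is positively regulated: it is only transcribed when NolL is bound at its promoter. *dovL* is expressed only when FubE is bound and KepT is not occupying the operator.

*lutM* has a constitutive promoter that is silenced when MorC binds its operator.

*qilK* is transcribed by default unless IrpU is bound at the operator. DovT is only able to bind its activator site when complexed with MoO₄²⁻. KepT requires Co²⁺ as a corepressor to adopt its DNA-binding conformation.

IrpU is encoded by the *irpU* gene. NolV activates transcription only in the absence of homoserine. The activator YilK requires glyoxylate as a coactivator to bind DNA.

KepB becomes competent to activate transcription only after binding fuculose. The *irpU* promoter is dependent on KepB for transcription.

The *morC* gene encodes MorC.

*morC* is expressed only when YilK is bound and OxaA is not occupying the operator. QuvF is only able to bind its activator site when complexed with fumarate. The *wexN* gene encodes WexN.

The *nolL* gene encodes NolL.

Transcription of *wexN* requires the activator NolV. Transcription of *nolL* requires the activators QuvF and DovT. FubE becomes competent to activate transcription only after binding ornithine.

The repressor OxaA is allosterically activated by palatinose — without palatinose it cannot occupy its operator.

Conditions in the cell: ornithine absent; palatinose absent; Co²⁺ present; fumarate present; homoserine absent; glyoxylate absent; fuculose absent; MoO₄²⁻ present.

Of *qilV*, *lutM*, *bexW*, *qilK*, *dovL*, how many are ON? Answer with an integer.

Homoserine is absent, so NolV is active.
No repressor is bound and NolV is active, so *wexN* is transcribed.
So WexN is produced and active.
No repressor is bound and WexN is active, so *qilV* is transcribed.
→ *qilV* is ON.
Glyoxylate is absent, so YilK is inactive.
Palatinose is absent, so OxaA is inactive.
Required activator YilK is absent, so *morC* is not transcribed.
So MorC is not produced.
With no repressor bound, *lutM* is transcribed.
→ *lutM* is ON.
Fumarate is present, so QuvF is active.
MoO₄²⁻ is present, so DovT is active.
No repressor is bound and QuvF and DovT are active, so *nolL* is transcribed.
So NolL is produced and active.
No repressor is bound and NolL is active, so *bexW* is transcribed.
→ *bexW* is ON.
Fuculose is absent, so KepB is inactive.
Required activator KepB is absent, so *irpU* is not transcribed.
So IrpU is not produced.
With no repressor bound, *qilK* is transcribed.
→ *qilK* is ON.
Ornithine is absent, so FubE is inactive.
Co²⁺ is present, so KepT is active.
With repressor KepT bound, *dovL* is not transcribed.
→ *dovL* is OFF.
4 of the 5 genes are transcribed.

4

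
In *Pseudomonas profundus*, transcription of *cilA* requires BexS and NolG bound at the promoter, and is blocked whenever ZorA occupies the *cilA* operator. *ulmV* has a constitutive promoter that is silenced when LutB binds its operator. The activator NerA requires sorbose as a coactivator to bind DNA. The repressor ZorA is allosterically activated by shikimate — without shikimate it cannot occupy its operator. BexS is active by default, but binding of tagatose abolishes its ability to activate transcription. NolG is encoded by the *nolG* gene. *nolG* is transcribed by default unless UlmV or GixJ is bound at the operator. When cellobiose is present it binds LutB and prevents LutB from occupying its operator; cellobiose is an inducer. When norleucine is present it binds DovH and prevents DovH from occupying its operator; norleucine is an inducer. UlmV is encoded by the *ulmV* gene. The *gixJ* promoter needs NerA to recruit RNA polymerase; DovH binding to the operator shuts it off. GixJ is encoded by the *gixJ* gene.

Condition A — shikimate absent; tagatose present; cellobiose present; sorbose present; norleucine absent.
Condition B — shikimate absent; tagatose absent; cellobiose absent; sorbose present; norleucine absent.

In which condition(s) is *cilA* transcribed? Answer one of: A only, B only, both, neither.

B only

Condition A:
Shikimate is absent, so ZorA is inactive.
Tagatose is present, so BexS is inactive.
Cellobiose is present, so LutB is inactive.
With no repressor bound, *ulmV* is transcribed.
So UlmV is produced and active.
Sorbose is present, so NerA is active.
Norleucine is absent, so DovH is active.
With repressor DovH bound, *gixJ* is not transcribed.
So GixJ is not produced.
With repressor UlmV bound, *nolG* is not transcribed.
So NolG is not produced.
Required activator BexS is absent, so *cilA* is not transcribed.
→ *cilA* is OFF in A.
Condition B:
Shikimate is absent, so ZorA is inactive.
Tagatose is absent, so BexS is active.
Cellobiose is absent, so LutB is active.
With repressor LutB bound, *ulmV* is not transcribed.
So UlmV is not produced.
Sorbose is present, so NerA is active.
Norleucine is absent, so DovH is active.
With repressor DovH bound, *gixJ* is not transcribed.
So GixJ is not produced.
With no repressor bound, *nolG* is transcribed.
So NolG is produced and active.
No repressor is bound and BexS and NolG are active, so *cilA* is transcribed.
→ *cilA* is ON in B.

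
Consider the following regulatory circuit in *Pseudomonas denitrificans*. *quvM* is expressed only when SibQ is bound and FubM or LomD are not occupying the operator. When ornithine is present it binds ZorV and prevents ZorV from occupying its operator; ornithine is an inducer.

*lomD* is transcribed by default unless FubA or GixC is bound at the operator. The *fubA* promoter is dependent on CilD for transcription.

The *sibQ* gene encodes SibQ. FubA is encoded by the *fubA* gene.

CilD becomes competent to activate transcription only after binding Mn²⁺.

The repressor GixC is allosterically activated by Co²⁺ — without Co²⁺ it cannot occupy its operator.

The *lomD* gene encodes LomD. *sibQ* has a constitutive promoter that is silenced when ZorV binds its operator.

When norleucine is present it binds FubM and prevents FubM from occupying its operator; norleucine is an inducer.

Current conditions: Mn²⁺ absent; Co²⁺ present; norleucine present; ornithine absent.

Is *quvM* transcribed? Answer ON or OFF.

OFF

Norleucine is present, so FubM is inactive.
Ornithine is absent, so ZorV is active.
With repressor ZorV bound, *sibQ* is not transcribed.
So SibQ is not produced.
Mn²⁺ is absent, so CilD is inactive.
Required activator CilD is absent, so *fubA* is not transcribed.
So FubA is not produced.
Co²⁺ is present, so GixC is active.
With repressor GixC bound, *lomD* is not transcribed.
So LomD is not produced.
Required activator SibQ is absent, so *quvM* is not transcribed.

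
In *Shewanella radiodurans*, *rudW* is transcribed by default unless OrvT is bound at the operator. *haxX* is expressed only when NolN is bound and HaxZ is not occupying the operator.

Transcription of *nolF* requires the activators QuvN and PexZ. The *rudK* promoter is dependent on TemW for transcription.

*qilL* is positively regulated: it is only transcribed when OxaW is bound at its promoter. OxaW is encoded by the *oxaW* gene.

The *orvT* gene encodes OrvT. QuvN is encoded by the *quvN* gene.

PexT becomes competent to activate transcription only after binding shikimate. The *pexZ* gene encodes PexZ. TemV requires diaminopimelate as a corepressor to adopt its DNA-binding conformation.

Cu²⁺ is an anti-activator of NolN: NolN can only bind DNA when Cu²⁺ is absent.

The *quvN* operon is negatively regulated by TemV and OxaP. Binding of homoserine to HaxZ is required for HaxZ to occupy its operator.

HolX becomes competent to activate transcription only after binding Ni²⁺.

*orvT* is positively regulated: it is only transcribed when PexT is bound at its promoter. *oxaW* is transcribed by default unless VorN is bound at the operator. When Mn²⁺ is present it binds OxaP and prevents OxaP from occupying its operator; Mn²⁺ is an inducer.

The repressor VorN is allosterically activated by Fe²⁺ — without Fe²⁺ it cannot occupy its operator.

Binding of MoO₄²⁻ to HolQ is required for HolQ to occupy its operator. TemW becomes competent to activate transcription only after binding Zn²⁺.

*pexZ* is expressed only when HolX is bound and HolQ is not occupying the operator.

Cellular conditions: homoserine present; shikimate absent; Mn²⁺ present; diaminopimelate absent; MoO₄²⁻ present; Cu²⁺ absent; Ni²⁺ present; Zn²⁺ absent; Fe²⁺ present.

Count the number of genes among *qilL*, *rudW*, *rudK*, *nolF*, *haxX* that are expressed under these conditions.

Fe²⁺ is present, so VorN is active.
With repressor VorN bound, *oxaW* is not transcribed.
So OxaW is not produced.
Required activator OxaW is absent, so *qilL* is not transcribed.
→ *qilL* is OFF.
Shikimate is absent, so PexT is inactive.
Required activator PexT is absent, so *orvT* is not transcribed.
So OrvT is not produced.
With no repressor bound, *rudW* is transcribed.
→ *rudW* is ON.
Zn²⁺ is absent, so TemW is inactive.
Required activator TemW is absent, so *rudK* is not transcribed.
→ *rudK* is OFF.
Diaminopimelate is absent, so TemV is inactive.
Mn²⁺ is present, so OxaP is inactive.
With no repressor bound, *quvN* is transcribed.
So QuvN is produced and active.
Ni²⁺ is present, so HolX is active.
MoO₄²⁻ is present, so HolQ is active.
With repressor HolQ bound, *pexZ* is not transcribed.
So PexZ is not produced.
Required activator PexZ is absent, so *nolF* is not transcribed.
→ *nolF* is OFF.
Cu²⁺ is absent, so NolN is active.
Homoserine is present, so HaxZ is active.
With repressor HaxZ bound, *haxX* is not transcribed.
→ *haxX* is OFF.
1 of the 5 genes is transcribed.

1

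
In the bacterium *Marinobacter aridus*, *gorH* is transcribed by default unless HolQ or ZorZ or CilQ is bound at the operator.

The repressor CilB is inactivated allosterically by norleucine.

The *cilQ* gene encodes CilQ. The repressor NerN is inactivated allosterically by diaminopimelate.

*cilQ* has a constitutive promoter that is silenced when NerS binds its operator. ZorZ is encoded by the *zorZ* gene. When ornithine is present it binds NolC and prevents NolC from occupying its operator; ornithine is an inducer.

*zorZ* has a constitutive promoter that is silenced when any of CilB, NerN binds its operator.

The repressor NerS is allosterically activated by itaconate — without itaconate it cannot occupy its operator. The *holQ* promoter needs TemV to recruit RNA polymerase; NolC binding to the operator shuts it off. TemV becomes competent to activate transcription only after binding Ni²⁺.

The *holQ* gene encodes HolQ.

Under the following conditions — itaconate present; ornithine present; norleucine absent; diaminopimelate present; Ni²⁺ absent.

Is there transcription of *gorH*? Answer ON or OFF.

Ornithine is present, so NolC is inactive.
Ni²⁺ is absent, so TemV is inactive.
Required activator TemV is absent, so *holQ* is not transcribed.
So HolQ is not produced.
Norleucine is absent, so CilB is active.
Diaminopimelate is present, so NerN is inactive.
With repressor CilB bound, *zorZ* is not transcribed.
So ZorZ is not produced.
Itaconate is present, so NerS is active.
With repressor NerS bound, *cilQ* is not transcribed.
So CilQ is not produced.
With no repressor bound, *gorH* is transcribed.

ON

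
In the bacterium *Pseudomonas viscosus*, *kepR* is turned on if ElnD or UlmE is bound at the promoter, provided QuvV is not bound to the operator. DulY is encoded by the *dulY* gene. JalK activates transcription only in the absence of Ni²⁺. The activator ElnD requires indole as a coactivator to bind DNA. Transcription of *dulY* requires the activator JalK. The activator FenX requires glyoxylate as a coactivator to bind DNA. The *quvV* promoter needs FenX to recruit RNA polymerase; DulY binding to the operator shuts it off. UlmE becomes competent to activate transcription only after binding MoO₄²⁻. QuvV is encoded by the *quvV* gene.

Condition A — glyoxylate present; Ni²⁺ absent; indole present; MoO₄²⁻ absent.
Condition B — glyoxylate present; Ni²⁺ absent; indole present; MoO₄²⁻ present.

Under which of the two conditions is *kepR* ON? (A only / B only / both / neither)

Condition A:
Glyoxylate is present, so FenX is active.
Ni²⁺ is absent, so JalK is active.
No repressor is bound and JalK is active, so *dulY* is transcribed.
So DulY is produced and active.
With repressor DulY bound, *quvV* is not transcribed.
So QuvV is not produced.
Indole is present, so ElnD is active.
MoO₄²⁻ is absent, so UlmE is inactive.
Activator ElnD is present, so *kepR* is transcribed.
→ *kepR* is ON in A.
Condition B:
Glyoxylate is present, so FenX is active.
Ni²⁺ is absent, so JalK is active.
No repressor is bound and JalK is active, so *dulY* is transcribed.
So DulY is produced and active.
With repressor DulY bound, *quvV* is not transcribed.
So QuvV is not produced.
Indole is present, so ElnD is active.
MoO₄²⁻ is present, so UlmE is active.
Activator ElnD is present, so *kepR* is transcribed.
→ *kepR* is ON in B.

both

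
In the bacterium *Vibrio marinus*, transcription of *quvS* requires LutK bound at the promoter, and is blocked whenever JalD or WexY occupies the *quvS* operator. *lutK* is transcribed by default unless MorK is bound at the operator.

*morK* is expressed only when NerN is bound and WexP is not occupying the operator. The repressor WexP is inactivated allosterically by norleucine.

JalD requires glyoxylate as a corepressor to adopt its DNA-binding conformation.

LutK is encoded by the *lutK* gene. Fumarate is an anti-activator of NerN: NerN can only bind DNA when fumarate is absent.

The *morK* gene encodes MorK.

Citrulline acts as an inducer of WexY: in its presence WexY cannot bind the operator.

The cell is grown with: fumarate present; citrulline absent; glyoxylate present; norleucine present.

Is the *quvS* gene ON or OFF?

Glyoxylate is present, so JalD is active.
Fumarate is present, so NerN is inactive.
Norleucine is present, so WexP is inactive.
Required activator NerN is absent, so *morK* is not transcribed.
So MorK is not produced.
With no repressor bound, *lutK* is transcribed.
So LutK is produced and active.
Citrulline is absent, so WexY is active.
With repressor JalD bound, *quvS* is not transcribed.

OFF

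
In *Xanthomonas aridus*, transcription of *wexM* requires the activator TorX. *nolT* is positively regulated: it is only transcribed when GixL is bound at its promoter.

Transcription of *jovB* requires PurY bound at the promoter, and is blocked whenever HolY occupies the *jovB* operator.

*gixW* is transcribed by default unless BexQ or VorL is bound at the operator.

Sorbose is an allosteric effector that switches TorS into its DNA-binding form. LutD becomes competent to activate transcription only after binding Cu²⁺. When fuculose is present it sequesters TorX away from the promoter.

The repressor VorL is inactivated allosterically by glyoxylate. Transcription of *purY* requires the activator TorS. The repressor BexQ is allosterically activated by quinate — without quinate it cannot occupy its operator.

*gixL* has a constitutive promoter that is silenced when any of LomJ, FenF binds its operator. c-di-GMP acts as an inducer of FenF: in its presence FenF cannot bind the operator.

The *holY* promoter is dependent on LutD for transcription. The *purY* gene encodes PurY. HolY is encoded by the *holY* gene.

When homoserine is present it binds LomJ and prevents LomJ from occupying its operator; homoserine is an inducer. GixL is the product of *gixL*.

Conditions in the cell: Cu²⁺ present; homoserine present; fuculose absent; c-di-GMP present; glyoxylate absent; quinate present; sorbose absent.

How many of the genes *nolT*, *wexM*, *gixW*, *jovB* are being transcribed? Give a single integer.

2

Homoserine is present, so LomJ is inactive.
c-di-GMP is present, so FenF is inactive.
With no repressor bound, *gixL* is transcribed.
So GixL is produced and active.
No repressor is bound and GixL is active, so *nolT* is transcribed.
→ *nolT* is ON.
Fuculose is absent, so TorX is active.
No repressor is bound and TorX is active, so *wexM* is transcribed.
→ *wexM* is ON.
Quinate is present, so BexQ is active.
Glyoxylate is absent, so VorL is active.
With repressor BexQ bound, *gixW* is not transcribed.
→ *gixW* is OFF.
Sorbose is absent, so TorS is inactive.
Required activator TorS is absent, so *purY* is not transcribed.
So PurY is not produced.
Cu²⁺ is present, so LutD is active.
No repressor is bound and LutD is active, so *holY* is transcribed.
So HolY is produced and active.
With repressor HolY bound, *jovB* is not transcribed.
→ *jovB* is OFF.
2 of the 4 genes are transcribed.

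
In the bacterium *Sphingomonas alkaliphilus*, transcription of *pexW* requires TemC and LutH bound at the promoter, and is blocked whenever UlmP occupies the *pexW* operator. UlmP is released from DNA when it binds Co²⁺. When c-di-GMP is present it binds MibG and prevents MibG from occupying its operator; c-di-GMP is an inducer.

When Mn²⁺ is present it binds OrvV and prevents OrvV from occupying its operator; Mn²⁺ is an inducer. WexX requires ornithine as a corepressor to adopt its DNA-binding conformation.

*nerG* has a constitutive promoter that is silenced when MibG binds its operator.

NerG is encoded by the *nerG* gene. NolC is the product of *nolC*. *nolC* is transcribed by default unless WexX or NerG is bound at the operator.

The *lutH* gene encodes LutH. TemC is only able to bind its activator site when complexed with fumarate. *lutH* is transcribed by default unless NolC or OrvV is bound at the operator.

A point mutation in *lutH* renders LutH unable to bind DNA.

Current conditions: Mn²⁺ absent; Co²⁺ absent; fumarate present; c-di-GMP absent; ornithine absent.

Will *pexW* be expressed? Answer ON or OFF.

Fumarate is present, so TemC is active.
Co²⁺ is absent, so UlmP is active.
LutH is non-functional in this strain, so it has no effect.
With repressor UlmP bound, *pexW* is not transcribed.

OFF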